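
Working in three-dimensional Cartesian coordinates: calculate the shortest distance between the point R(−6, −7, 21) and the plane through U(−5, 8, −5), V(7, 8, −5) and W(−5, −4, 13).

UV = (12, 0, 0) and UW = (0, −12, 18), so a normal is n = UV × UW = (0, −216, −144).
Then n·(−6, −7, 21) − (−1008) = −504.
|n| = √(0 + 46656 + 20736) = 72√13, so the distance is |-504|/(72√13) = 7√13/13.

7√13/13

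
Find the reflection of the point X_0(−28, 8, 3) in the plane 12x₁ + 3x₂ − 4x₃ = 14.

n = (12, 3, −4), |n|² = 169, n·X_0 − 14 = -338, so t = -338/169 = -2.
Foot F = X_0 − (-2)·n = (−4, 14, −5); the reflection is 2F − X_0 = (20, 20, −13).

(20, 20, -13)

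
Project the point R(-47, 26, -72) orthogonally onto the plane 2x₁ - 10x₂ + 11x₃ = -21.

n = (2, -10, 11), |n|² = 225, and n·R − (-21) = -1125.
t = -1125/225 = -5, so the foot is R − t·n = (-47, 26, -72) − (-5)·(2, -10, 11) = (-37, -24, -17).

(-37, -24, -17)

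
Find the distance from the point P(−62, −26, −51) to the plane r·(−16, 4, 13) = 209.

Normal vector n = (−16, 4, 13), and n·(−62, −26, −51) − 209 = 16.
|n| = √(256 + 16 + 169) = 21, so the distance is |16|/21 = 16/21.

16/21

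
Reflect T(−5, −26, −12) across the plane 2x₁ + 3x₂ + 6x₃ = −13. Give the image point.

With n = (2, 3, 6), the signed offset is (n·T − (-13))/|n|² = -147/49 = -3.
T' = T − 2t·n = (−5, −26, −12) − (-6)·(2, 3, 6) = (7, −8, 24).

(7, -8, 24)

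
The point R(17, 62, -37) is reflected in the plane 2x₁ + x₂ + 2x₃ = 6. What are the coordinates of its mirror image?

n = (2, 1, 2), |n|² = 9, n·R − 6 = 16, so t = 16/9.
Foot F = R − (16/9)·n = (121/9, 542/9, -365/9); the reflection is 2F − R = (89/9, 526/9, -397/9).

(89/9, 526/9, -397/9)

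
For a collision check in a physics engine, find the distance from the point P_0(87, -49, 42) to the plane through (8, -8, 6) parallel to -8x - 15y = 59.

Parallel planes share the normal n = (-8, -15, 0); since (8, -8, 6) lies on the plane, its equation is -8x - 15y = 56.
d = |(-8)·87 + (-15)·(-49) − 56| / √(64 + 225 + 0) = |-17| / 17 = 1.

1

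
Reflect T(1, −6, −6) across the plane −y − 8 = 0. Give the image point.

n = (0, −1, 0), |n|² = 1, n·T − 8 = -2, so t = -2/1 = -2.
Foot F = T − (-2)·n = (1, −8, −6); the reflection is 2F − T = (1, −10, −6).

(1, -10, -6)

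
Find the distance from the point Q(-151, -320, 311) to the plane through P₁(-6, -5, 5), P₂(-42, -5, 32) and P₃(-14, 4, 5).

9

P₁P₂ = (-36, 0, 27) and P₁P₃ = (-8, 9, 0), so a normal is n = P₁P₂ × P₁P₃ = (-243, -216, -324).
n = (-243, -216, -324); n·P − 918 = 4131; |n| = 459; distance = 4131/459 = 9.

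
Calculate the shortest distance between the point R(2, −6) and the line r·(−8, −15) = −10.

84/17

d = |(-8)·2 + (-15)·(-6) − (-10)| / √(64 + 225) = |84|/17 = 84/17.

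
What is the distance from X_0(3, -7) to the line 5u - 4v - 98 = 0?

55√41/41

d = |5·3 + (-4)·(-7) − 98| / √(25 + 16) = |-55|/√41 = 55√41/41.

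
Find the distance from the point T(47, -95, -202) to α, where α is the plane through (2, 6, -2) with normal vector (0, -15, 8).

5

The plane has equation n·(r − (2, 6, -2)) = 0, i.e. n·r = -106.
Then n·(47, -95, -202) - (-106) = -85.
|n| = √(0 + 225 + 64) = 17, so the distance is |-85|/17 = 5.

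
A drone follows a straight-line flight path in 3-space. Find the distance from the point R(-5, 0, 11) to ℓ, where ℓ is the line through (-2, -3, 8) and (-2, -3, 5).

3√2

A direction vector is d = (0, 0, -3).
AP = (-3, 3, 3); AP·d = -9, |AP|² = 27, |d|² = 9.
distance² = |AP|² − (AP·d)²/|d|² = 27 − 81/9 = 18, so the distance is 3√2.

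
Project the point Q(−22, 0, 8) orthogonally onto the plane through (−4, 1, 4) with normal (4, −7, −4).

n = (4, −7, −4), |n|² = 81, and n·Q − (-39) = -81.
t = -81/81 = -1, so the foot is Q − t·n = (−22, 0, 8) − (-1)·(4, −7, −4) = (−18, −7, 4).

(-18, -7, 4)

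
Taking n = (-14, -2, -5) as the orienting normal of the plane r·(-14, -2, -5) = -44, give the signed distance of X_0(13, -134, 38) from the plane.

-4

n·X_0 − (-44) = -60.
|n| = 15, so the signed distance is -60/15 = -4.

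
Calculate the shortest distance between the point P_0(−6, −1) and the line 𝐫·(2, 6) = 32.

The normal to the line is n = (2, 6) with |n| = 2√10.
|n·P_0 − 32| = |-18 − 32| = 50, so the distance is 50/(2√10) = 25/√10.

5√10/2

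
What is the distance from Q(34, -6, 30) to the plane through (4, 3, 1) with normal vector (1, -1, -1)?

The plane has equation n·(r − (4, 3, 1)) = 0, i.e. n·r = 0.
d = |1·34 + (-1)·(-6) + (-1)·30 − 0| / √(1 + 1 + 1) = |10| / √3 = 10/√3.

10/√3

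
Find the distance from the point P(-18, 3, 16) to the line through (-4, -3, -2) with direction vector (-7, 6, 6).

6√2

Direction vector d = (-7, 6, 6).
AP = (-14, 6, 18); AP·d = 242, |AP|² = 556, |d|² = 121.
distance² = |AP|² − (AP·d)²/|d|² = 556 − 58564/121 = 72, so the distance is 6√2.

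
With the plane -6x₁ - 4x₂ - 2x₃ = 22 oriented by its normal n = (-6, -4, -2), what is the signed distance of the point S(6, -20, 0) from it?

n·S − 22 = 22.
|n| = 2√14, so the signed distance is 11√14/14.

11√14/14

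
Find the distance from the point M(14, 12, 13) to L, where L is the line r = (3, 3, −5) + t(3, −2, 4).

Direction vector d = (3, −2, 4).
AP = (11, 9, 18), and AP × d = (72, 10, −49).
|AP × d|² = 7685 and |d|² = 29, so the distance is √(7685/29) = √265.

√265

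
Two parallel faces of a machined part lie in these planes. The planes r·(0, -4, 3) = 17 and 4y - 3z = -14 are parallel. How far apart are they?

Divide the second equation by -1 to match normals: -4y + 3z = 14.
Both planes have normal n = (0, -4, 3), |n| = 5. Any point on the first plane is at distance |14 − 17|/|n| = 3/5 from the second.

3/5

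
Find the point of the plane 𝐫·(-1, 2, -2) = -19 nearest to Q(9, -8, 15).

(5, 0, 7)

n = (-1, 2, -2), |n|² = 9, and n·Q − (-19) = -36.
t = -36/9 = -4, so the foot is Q − t·n = (9, -8, 15) − (-4)·(-1, 2, -2) = (5, 0, 7).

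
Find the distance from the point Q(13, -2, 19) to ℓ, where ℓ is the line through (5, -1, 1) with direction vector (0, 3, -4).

Direction vector d = (0, 3, -4).
AP = (8, -1, 18); AP·d = -75, |AP|² = 389, |d|² = 25.
distance² = |AP|² − (AP·d)²/|d|² = 389 − 5625/25 = 164, so the distance is 2√41.

2√41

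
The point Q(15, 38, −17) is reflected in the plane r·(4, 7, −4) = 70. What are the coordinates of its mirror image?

n = (4, 7, −4), |n|² = 81, n·Q − 70 = 324, so t = 324/81 = 4.
Foot F = Q − 4·n = (−1, 10, −1); the reflection is 2F − Q = (−17, −18, 15).

(-17, -18, 15)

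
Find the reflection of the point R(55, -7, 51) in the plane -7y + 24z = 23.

With n = (0, -7, 24), the signed offset is (n·R − 23)/|n|² = 1250/625 = 2.
R' = R − 2t·n = (55, -7, 51) − 4·(0, -7, 24) = (55, 21, -45).

(55, 21, -45)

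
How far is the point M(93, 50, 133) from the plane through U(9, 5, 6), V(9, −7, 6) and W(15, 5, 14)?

9

UV = (0, −12, 0) and UW = (6, 0, 8), so a normal is n = UV × UW = (−96, 0, 72).
n = (−96, 0, 72); n·P − (-432) = 1080; |n| = 120; distance = 1080/120 = 9.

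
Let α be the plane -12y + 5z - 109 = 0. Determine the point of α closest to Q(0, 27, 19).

(0, 3, 29)

The perpendicular from Q has direction n = (0, -12, 5): r = (0, 27, 19) + t(0, -12, 5).
Substitute into the plane: n·(Q + tn) = 109 gives -229 + 169t = 109, so t = 2.
Foot = (0, 27, 19) + 2·(0, -12, 5) = (0, 3, 29).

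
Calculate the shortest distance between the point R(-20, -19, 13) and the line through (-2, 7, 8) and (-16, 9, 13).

A direction vector is d = (-14, 2, 5).
AP = (-18, -26, 5); AP·d = 225, |AP|² = 1025, |d|² = 225.
distance² = |AP|² − (AP·d)²/|d|² = 1025 − 50625/225 = 800, so the distance is 20√2.

20√2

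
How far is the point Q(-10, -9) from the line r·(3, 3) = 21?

13√2

d = |3·(-10) + 3·(-9) − 21| / √(9 + 9) = |-78|/(3√2) = 13√2.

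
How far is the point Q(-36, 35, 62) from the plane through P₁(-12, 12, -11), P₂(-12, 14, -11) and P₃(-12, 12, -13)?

P₁P₂ = (0, 2, 0) and P₁P₃ = (0, 0, -2), so a normal is n = P₁P₂ × P₁P₃ = (-4, 0, 0).
Then n·(-36, 35, 62) - 48 = 96.
|n| = √(16 + 0 + 0) = 4, so the distance is |96|/4 = 24.

24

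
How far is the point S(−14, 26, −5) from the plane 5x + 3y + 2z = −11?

d = |5·(-14) + 3·26 + 2·(-5) − (-11)| / √(25 + 9 + 4) = |9| / √38 = 9√38/38.

9/√38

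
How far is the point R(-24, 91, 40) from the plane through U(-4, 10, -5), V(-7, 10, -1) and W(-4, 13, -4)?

√26

UV = (-3, 0, 4) and UW = (0, 3, 1), so a normal is n = UV × UW = (-12, 3, -9).
n = (-12, 3, -9); n·P − 123 = 78; |n| = 3√26; distance = 78/(3√26) = √26.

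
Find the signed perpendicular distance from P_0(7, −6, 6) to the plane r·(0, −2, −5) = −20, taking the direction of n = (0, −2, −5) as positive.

n·P_0 − (-20) = 2.
|n| = √29, so the signed distance is 2√29/29.

2√29/29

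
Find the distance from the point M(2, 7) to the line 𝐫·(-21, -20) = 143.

325/29

d = |(-21)·2 + (-20)·7 − 143| / √(441 + 400) = |-325|/29 = 325/29.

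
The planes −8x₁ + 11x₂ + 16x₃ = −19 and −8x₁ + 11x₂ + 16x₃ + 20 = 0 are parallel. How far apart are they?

Both planes have normal n = (−8, 11, 16), |n| = 21. Any point on the first plane is at distance |(-20) − (-19)|/|n| = 1/21 from the second.

1/21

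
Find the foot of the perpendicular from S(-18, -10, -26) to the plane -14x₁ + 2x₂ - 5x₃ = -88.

The perpendicular from S has direction n = (-14, 2, -5): r = (-18, -10, -26) + μ(-14, 2, -5).
Substitute into the plane: n·(S + μn) = -88 gives 362 + 225μ = -88, so μ = -2.
Foot = (-18, -10, -26) + (-2)·(-14, 2, -5) = (10, -14, -16).

(10, -14, -16)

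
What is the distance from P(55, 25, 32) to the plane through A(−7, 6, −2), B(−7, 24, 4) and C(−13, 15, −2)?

AB = (0, 18, 6) and AC = (−6, 9, 0), so a normal is n = AB × AC = (−54, −36, 108).
Then n·(55, 25, 32) − (−54) = −360.
|n| = √(2916 + 1296 + 11664) = 126, so the distance is |-360|/126 = 20/7.

20/7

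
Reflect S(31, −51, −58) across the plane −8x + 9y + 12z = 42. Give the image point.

(-49, 39, 62)

n = (−8, 9, 12), |n|² = 289, n·S − 42 = -1445, so t = -1445/289 = -5.
Foot F = S − (-5)·n = (−9, −6, 2); the reflection is 2F − S = (−49, 39, 62).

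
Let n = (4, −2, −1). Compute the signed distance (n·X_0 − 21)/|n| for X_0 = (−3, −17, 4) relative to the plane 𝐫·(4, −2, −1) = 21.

-√21/7

n·X_0 − 21 = -3.
|n| = √21, so the signed distance is -√21/7.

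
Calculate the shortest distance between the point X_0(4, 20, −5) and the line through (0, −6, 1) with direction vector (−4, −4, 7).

Direction vector d = (−4, −4, 7).
AP = (4, 26, −6); AP·d = -162, |AP|² = 728, |d|² = 81.
distance² = |AP|² − (AP·d)²/|d|² = 728 − 26244/81 = 404, so the distance is 2√101.

2√101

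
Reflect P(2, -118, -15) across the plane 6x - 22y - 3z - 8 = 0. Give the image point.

With n = (6, -22, -3), the signed offset is (n·P − 8)/|n|² = 2645/529 = 5.
P' = P − 2t·n = (2, -118, -15) − 10·(6, -22, -3) = (-58, 102, 15).

(-58, 102, 15)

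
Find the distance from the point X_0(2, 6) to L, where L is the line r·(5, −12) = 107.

13

d = |5·2 + (-12)·6 − 107| / √(25 + 144) = |-169|/13 = 13.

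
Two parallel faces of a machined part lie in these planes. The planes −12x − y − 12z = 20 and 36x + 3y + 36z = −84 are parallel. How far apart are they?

Divide the second equation by -3 to match normals: −12x − y − 12z = 28.
With common normal n = (−12, −1, −12) (|n| = 17), the distance is |20 − 28|/|n| = 8/17.

8/17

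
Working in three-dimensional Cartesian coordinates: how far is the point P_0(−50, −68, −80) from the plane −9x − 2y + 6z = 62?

4

Normal vector n = (−9, −2, 6), and n·(−50, −68, −80) − 62 = 44.
|n| = √(81 + 4 + 36) = 11, so the distance is |44|/11 = 4.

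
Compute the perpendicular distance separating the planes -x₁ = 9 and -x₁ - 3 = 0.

With common normal n = (-1, 0, 0) (|n| = 1), the distance is |9 − 3|/|n| = 6/1 = 6.

6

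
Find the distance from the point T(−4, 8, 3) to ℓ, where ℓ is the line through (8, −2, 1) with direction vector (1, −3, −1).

6√2

Direction vector d = (1, −3, −1).
AP = (−12, 10, 2); AP·d = -44, |AP|² = 248, |d|² = 11.
distance² = |AP|² − (AP·d)²/|d|² = 248 − 1936/11 = 72, so the distance is 6√2.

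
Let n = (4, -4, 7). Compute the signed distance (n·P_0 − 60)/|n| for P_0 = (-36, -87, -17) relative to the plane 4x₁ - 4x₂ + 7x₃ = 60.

25/9

n·P_0 − 60 = 25.
|n| = 9, so the signed distance is 25/9.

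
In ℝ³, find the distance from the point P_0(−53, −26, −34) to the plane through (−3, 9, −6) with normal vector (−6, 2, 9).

The plane has equation n·(r − (−3, 9, −6)) = 0, i.e. n·r = -18.
n = (−6, 2, 9); n·P − (-18) = -22; |n| = 11; distance = 22/11 = 2.

2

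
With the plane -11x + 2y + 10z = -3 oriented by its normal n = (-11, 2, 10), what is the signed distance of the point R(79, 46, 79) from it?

16/15

n·R − (-3) = 16.
|n| = 15, so the signed distance is 16/15.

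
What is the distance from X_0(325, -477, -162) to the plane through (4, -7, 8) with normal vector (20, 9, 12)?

6

The plane has equation n·(r − (4, -7, 8)) = 0, i.e. n·r = 113.
Then n·(325, -477, -162) - 113 = 150.
|n| = √(400 + 81 + 144) = 25, so the distance is |150|/25 = 6.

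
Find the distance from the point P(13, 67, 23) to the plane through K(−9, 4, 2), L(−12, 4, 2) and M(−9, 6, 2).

21

KL = (−3, 0, 0) and KM = (0, 2, 0), so a normal is n = KL × KM = (0, 0, −6).
Then n·(13, 67, 23) − (−12) = −126.
|n| = √(0 + 0 + 36) = 6, so the distance is |-126|/6 = 21.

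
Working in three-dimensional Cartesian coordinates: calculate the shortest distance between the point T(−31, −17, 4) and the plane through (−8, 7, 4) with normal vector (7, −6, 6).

17/11

The plane has equation n·(r − (−8, 7, 4)) = 0, i.e. n·r = -74.
Then n·(−31, −17, 4) − (−74) = −17.
|n| = √(49 + 36 + 36) = 11, so the distance is |-17|/11 = 17/11.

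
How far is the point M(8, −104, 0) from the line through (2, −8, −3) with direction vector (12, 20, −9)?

Direction vector d = (12, 20, −9).
AP = (6, −96, 3), and AP × d = (804, 90, 1272).
|AP × d|² = 2272500 and |d|² = 625, so the distance is √(2272500/625) = √3636 = 6√101.

6√101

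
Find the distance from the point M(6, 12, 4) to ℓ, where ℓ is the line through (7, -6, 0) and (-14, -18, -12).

A direction vector is d = (-21, -12, -12).
AP = (-1, 18, 4); AP·d = -243, |AP|² = 341, |d|² = 729.
distance² = |AP|² − (AP·d)²/|d|² = 341 − 59049/729 = 260, so the distance is 2√65.

2√65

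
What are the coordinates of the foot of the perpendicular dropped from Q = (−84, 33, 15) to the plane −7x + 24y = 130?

(-70, -15, 15)

n = (−7, 24, 0), |n|² = 625, and n·Q − 130 = 1250.
t = 1250/625 = 2, so the foot is Q − t·n = (−84, 33, 15) − 2·(−7, 24, 0) = (−70, −15, 15).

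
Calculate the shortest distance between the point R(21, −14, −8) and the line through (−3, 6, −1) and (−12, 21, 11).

A direction vector is d = (−9, 15, 12).
AP = (24, −20, −7), and AP × d = (−135, −225, 180).
|AP × d|² = 101250 and |d|² = 450, so the distance is √(101250/450) = √225 = 15.

15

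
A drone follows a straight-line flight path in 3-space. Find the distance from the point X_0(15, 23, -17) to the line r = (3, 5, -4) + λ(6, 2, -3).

Direction vector d = (6, 2, -3).
AP = (12, 18, -13); AP·d = 147, |AP|² = 637, |d|² = 49.
distance² = |AP|² − (AP·d)²/|d|² = 637 − 21609/49 = 196, so the distance is 14.

14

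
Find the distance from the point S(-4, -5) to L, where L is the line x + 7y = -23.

The normal to the line is n = (1, 7) with |n| = 5√2.
|n·S − (-23)| = |-39 − (-23)| = 16, so the distance is 16/(5√2) = 8√2/5.

8√2/5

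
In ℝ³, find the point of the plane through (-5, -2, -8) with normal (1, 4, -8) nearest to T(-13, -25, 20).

n = (1, 4, -8), |n|² = 81, and n·T − 51 = -324.
t = -324/81 = -4, so the foot is T − t·n = (-13, -25, 20) − (-4)·(1, 4, -8) = (-9, -9, -12).

(-9, -9, -12)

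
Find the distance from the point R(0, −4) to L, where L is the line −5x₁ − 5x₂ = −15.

The normal to the line is n = (−5, −5) with |n| = 5√2.
|n·R − (-15)| = |20 − (-15)| = 35, so the distance is 35/(5√2) = 7/√2.

7/√2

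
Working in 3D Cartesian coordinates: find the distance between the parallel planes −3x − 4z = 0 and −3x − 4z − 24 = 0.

With common normal n = (−3, 0, −4) (|n| = 5), the distance is |0 − 24|/|n| = 24/5.

24/5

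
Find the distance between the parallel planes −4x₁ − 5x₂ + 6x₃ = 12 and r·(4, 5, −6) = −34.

Divide the second equation by -1 to match normals: −4x₁ − 5x₂ + 6x₃ = 34.
Both planes have normal n = (−4, −5, 6), |n| = √77. Any point on the first plane is at distance |34 − 12|/|n| = 22/√77 from the second.

2√77/7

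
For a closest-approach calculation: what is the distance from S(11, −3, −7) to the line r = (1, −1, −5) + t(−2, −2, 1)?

6√2

Direction vector d = (−2, −2, 1).
AP = (10, −2, −2); AP·d = -18, |AP|² = 108, |d|² = 9.
distance² = |AP|² − (AP·d)²/|d|² = 108 − 324/9 = 72, so the distance is 6√2.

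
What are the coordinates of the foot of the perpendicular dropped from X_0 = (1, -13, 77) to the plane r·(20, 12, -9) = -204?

The perpendicular from X_0 has direction n = (20, 12, -9): r = (1, -13, 77) + λ(20, 12, -9).
Substitute into the plane: n·(X_0 + λn) = -204 gives -829 + 625λ = -204, so λ = 1.
Foot = (1, -13, 77) + 1·(20, 12, -9) = (21, -1, 68).

(21, -1, 68)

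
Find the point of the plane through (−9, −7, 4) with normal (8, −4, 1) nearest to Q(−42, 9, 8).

n = (8, −4, 1), |n|² = 81, and n·Q − (-40) = -324.
t = -324/81 = -4, so the foot is Q − t·n = (−42, 9, 8) − (-4)·(8, −4, 1) = (−10, −7, 12).

(-10, -7, 12)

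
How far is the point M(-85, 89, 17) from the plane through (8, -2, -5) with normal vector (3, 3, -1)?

The plane has equation n·(r − (8, -2, -5)) = 0, i.e. n·r = 23.
d = |3·(-85) + 3·89 + (-1)·17 − 23| / √(9 + 9 + 1) = |-28| / √19 = 28√19/19.

28√19/19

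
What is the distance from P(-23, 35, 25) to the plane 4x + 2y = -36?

d = |4·(-23) + 2·35 − (-36)| / √(16 + 4 + 0) = |14| / (2√5) = 7√5/5.

7√5/5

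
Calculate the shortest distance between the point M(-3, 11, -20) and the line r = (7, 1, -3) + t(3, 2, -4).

√373

Direction vector d = (3, 2, -4).
AP = (-10, 10, -17), and AP × d = (-6, -91, -50).
|AP × d|² = 10817 and |d|² = 29, so the distance is √(10817/29) = √373.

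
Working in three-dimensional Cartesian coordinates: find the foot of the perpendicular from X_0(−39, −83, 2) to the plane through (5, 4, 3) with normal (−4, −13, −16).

(-27, -44, 50)

n = (−4, −13, −16), |n|² = 441, and n·X_0 − (-120) = 1323.
t = 1323/441 = 3, so the foot is X_0 − t·n = (−39, −83, 2) − 3·(−4, −13, −16) = (−27, −44, 50).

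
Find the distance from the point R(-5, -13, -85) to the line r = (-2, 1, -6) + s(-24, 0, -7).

Direction vector d = (-24, 0, -7).
AP = (-3, -14, -79), and AP × d = (98, 1875, -336).
|AP × d|² = 3638125 and |d|² = 625, so the distance is √(3638125/625) = √5821.

√5821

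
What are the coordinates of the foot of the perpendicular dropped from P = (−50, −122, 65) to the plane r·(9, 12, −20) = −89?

(-5, -62, -35)

n = (9, 12, −20), |n|² = 625, and n·P − (-89) = -3125.
t = -3125/625 = -5, so the foot is P − t·n = (−50, −122, 65) − (-5)·(9, 12, −20) = (−5, −62, −35).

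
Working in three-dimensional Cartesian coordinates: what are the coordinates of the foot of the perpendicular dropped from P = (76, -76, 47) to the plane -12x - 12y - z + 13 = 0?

The perpendicular from P has direction n = (-12, -12, -1): r = (76, -76, 47) + t(-12, -12, -1).
Substitute into the plane: n·(P + tn) = -13 gives -47 + 289t = -13, so t = 2/17.
Foot = (76, -76, 47) + (2/17)·(-12, -12, -1) = (1268/17, -1316/17, 797/17).

(1268/17, -1316/17, 797/17)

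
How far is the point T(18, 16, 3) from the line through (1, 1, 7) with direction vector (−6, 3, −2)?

√481

Direction vector d = (−6, 3, −2).
AP = (17, 15, −4), and AP × d = (−18, 58, 141).
|AP × d|² = 23569 and |d|² = 49, so the distance is √(23569/49) = √481.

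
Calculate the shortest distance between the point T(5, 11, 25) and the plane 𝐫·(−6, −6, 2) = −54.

4/√19

n = (−6, −6, 2); n·P − (-54) = 8; |n| = 2√19; distance = 8/(2√19) = 4/√19.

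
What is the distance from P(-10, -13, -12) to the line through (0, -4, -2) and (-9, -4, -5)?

11

A direction vector is d = (-9, 0, -3).
AP = (-10, -9, -10); AP·d = 120, |AP|² = 281, |d|² = 90.
distance² = |AP|² − (AP·d)²/|d|² = 281 − 14400/90 = 121, so the distance is 11.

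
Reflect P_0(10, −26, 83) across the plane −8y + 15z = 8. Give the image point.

(10, 54, -67)

n = (0, −8, 15), |n|² = 289, n·P_0 − 8 = 1445, so t = 1445/289 = 5.
Foot F = P_0 − 5·n = (10, 14, 8); the reflection is 2F − P_0 = (10, 54, −67).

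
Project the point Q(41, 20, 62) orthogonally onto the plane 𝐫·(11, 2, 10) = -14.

(-14, 10, 12)

n = (11, 2, 10), |n|² = 225, and n·Q − (-14) = 1125.
t = 1125/225 = 5, so the foot is Q − t·n = (41, 20, 62) − 5·(11, 2, 10) = (-14, 10, 12).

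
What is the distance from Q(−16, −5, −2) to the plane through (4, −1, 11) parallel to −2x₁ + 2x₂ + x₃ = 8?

19/3

Parallel planes share the normal n = (−2, 2, 1); since (4, −1, 11) lies on the plane, its equation is −2x₁ + 2x₂ + x₃ = 1.
Then n·(−16, −5, −2) − 1 = 19.
|n| = √(4 + 4 + 1) = 3, so the distance is |19|/3 = 19/3.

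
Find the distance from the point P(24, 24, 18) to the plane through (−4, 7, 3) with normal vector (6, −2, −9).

The plane has equation n·(r − (−4, 7, 3)) = 0, i.e. n·r = -65.
Then n·(24, 24, 18) − (−65) = −1.
|n| = √(36 + 4 + 81) = 11, so the distance is |-1|/11 = 1/11.

1/11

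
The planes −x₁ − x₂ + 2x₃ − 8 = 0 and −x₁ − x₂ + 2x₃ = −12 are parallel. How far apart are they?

10√6/3

With common normal n = (−1, −1, 2) (|n| = √6), the distance is |8 − (-12)|/|n| = 20/√6 = 10√6/3.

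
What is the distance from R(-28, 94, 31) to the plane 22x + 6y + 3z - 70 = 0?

d = |22·(-28) + 6·94 + 3·31 − 70| / √(484 + 36 + 9) = |-29| / 23 = 29/23.

29/23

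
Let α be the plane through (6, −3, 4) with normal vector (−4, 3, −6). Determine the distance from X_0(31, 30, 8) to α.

25/√61

The plane has equation n·(r − (6, −3, 4)) = 0, i.e. n·r = -57.
d = |(-4)·31 + 3·30 + (-6)·8 − (-57)| / √(16 + 9 + 36) = |-25| / √61 = 25√61/61.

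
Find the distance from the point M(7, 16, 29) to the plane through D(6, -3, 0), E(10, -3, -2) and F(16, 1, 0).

DE = (4, 0, -2) and DF = (10, 4, 0), so a normal is n = DE × DF = (8, -20, 16).
d = |8·7 + (-20)·16 + 16·29 − 108| / √(64 + 400 + 256) = |92| / (12√5) = 23/(3√5).

23√5/15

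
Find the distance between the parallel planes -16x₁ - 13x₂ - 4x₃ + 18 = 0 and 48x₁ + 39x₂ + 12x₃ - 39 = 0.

Divide the second equation by -3 to match normals: -16x₁ - 13x₂ - 4x₃ = -13.
Both planes have normal n = (-16, -13, -4), |n| = 21. Any point on the first plane is at distance |(-13) − (-18)|/|n| = 5/21 from the second.

5/21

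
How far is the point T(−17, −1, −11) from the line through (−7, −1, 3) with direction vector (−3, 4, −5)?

Direction vector d = (−3, 4, −5).
AP = (−10, 0, −14); AP·d = 100, |AP|² = 296, |d|² = 50.
distance² = |AP|² − (AP·d)²/|d|² = 296 − 10000/50 = 96, so the distance is 4√6.

4√6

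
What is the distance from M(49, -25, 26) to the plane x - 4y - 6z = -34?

Normal vector n = (1, -4, -6), and n·(49, -25, 26) - (-34) = 27.
|n| = √(1 + 16 + 36) = √53, so the distance is |27|/√53 = 27√53/53.

27√53/53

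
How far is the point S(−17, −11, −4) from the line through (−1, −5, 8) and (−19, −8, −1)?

√22

A direction vector is d = (−18, −3, −9).
AP = (−16, −6, −12); AP·d = 414, |AP|² = 436, |d|² = 414.
distance² = |AP|² − (AP·d)²/|d|² = 436 − 171396/414 = 22, so the distance is √22.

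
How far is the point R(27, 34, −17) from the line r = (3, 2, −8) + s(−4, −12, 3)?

4√10

Direction vector d = (−4, −12, 3).
AP = (24, 32, −9); AP·d = -507, |AP|² = 1681, |d|² = 169.
distance² = |AP|² − (AP·d)²/|d|² = 1681 − 257049/169 = 160, so the distance is 4√10.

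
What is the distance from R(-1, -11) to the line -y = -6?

The normal to the line is n = (0, -1) with |n| = 1.
|n·R − (-6)| = |11 − (-6)| = 17, so the distance is 17/1 = 17.

17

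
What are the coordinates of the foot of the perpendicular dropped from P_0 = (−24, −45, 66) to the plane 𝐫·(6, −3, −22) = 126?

The perpendicular from P_0 has direction n = (6, −3, −22): r = (−24, −45, 66) + λ(6, −3, −22).
Substitute into the plane: n·(P_0 + λn) = 126 gives -1461 + 529λ = 126, so λ = 3.
Foot = (−24, −45, 66) + 3·(6, −3, −22) = (−6, −54, 0).

(-6, -54, 0)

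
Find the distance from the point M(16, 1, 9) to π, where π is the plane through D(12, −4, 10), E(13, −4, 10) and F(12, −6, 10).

DE = (1, 0, 0) and DF = (0, −2, 0), so a normal is n = DE × DF = (0, 0, −2).
Then n·(16, 1, 9) − (−20) = 2.
|n| = √(0 + 0 + 4) = 2, so the distance is |2|/2 = 1.

1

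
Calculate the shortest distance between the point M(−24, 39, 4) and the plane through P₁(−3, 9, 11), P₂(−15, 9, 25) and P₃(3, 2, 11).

P₁P₂ = (−12, 0, 14) and P₁P₃ = (6, −7, 0), so a normal is n = P₁P₂ × P₁P₃ = (98, 84, 84).
n = (98, 84, 84); n·P − 1386 = -126; |n| = 154; distance = 126/154 = 9/11.

9/11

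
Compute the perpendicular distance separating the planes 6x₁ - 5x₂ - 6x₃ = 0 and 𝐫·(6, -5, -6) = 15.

15√97/97

Both planes have normal n = (6, -5, -6), |n| = √97. Any point on the first plane is at distance |15 − 0|/|n| = 15/√97 from the second.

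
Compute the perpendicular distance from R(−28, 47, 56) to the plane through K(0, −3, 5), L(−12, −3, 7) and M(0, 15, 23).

22√73/73

KL = (−12, 0, 2) and KM = (0, 18, 18), so a normal is n = KL × KM = (−36, 216, −216).
d = |(-36)·(-28) + 216·47 + (-216)·56 − (-1728)| / √(1296 + 46656 + 46656) = |792| / (36√73) = 22√73/73.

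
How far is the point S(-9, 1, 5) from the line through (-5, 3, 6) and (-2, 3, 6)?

√5

A direction vector is d = (3, 0, 0).
AP = (-4, -2, -1); AP·d = -12, |AP|² = 21, |d|² = 9.
distance² = |AP|² − (AP·d)²/|d|² = 21 − 144/9 = 5, so the distance is √5.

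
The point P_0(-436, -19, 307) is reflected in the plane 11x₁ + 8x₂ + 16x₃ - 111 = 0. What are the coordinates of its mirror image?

(-1286/3, -41/3, 953/3)

n = (11, 8, 16), |n|² = 441, n·P_0 − 111 = -147, so t = -147/441 = -1/3.
Foot F = P_0 − (-1/3)·n = (-1297/3, -49/3, 937/3); the reflection is 2F − P_0 = (-1286/3, -41/3, 953/3).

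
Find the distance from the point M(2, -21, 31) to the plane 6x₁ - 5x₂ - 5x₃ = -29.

Normal vector n = (6, -5, -5), and n·(2, -21, 31) - (-29) = -9.
|n| = √(36 + 25 + 25) = √86, so the distance is |-9|/√86 = 9/√86.

9/√86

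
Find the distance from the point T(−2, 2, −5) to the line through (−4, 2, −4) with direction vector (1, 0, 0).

Direction vector d = (1, 0, 0).
AP = (2, 0, −1); AP·d = 2, |AP|² = 5, |d|² = 1.
distance² = |AP|² − (AP·d)²/|d|² = 5 − 4/1 = 1, so the distance is 1.

1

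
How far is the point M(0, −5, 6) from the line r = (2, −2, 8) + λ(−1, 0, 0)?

Direction vector d = (−1, 0, 0).
AP = (−2, −3, −2), and AP × d = (0, 2, −3).
|AP × d|² = 13 and |d|² = 1, so the distance is √13.

√13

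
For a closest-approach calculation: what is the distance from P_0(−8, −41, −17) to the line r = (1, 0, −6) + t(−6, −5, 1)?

9√11

Direction vector d = (−6, −5, 1).
AP = (−9, −41, −11), and AP × d = (−96, 75, −201).
|AP × d|² = 55242 and |d|² = 62, so the distance is √(55242/62) = √891 = 9√11.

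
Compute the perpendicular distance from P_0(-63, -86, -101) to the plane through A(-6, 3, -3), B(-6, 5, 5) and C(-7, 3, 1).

AB = (0, 2, 8) and AC = (-1, 0, 4), so a normal is n = AB × AC = (8, -8, 2).
d = |8·(-63) + (-8)·(-86) + 2·(-101) − (-78)| / √(64 + 64 + 4) = |60| / (2√33) = 30/√33.

10√33/11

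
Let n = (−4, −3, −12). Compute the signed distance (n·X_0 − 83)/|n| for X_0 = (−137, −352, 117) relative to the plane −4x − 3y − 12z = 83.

9

n·X_0 − 83 = 117.
|n| = 13, so the signed distance is 117/13 = 9.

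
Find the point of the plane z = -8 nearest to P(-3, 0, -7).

(-3, 0, -8)

n = (0, 0, 1), |n|² = 1, and n·P − (-8) = 1.
t = 1/1 = 1, so the foot is P − t·n = (-3, 0, -7) − 1·(0, 0, 1) = (-3, 0, -8).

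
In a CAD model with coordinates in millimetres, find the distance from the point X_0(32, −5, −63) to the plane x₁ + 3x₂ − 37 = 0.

Normal vector n = (1, 3, 0), and n·(32, −5, −63) − 37 = −20.
|n| = √(1 + 9 + 0) = √10, so the distance is |-20|/√10 = 2√10.

2√10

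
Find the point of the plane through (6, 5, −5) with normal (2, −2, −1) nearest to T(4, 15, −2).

(10, 9, -5)

The perpendicular from T has direction n = (2, −2, −1): r = (4, 15, −2) + μ(2, −2, −1).
Substitute into the plane: n·(T + μn) = 7 gives -20 + 9μ = 7, so μ = 3.
Foot = (4, 15, −2) + 3·(2, −2, −1) = (10, 9, −5).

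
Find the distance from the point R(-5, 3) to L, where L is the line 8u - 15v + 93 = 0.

8/17

d = |8·(-5) + (-15)·3 − (-93)| / √(64 + 225) = |8|/17 = 8/17.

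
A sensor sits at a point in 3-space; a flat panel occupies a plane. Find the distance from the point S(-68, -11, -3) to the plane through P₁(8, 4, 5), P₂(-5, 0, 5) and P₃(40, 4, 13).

19/21

P₁P₂ = (-13, -4, 0) and P₁P₃ = (32, 0, 8), so a normal is n = P₁P₂ × P₁P₃ = (-32, 104, 128).
Then n·(-68, -11, -3) - 800 = -152.
|n| = √(1024 + 10816 + 16384) = 168, so the distance is |-152|/168 = 19/21.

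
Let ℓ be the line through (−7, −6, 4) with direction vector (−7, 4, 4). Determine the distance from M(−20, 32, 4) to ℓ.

Direction vector d = (−7, 4, 4).
AP = (−13, 38, 0); AP·d = 243, |AP|² = 1613, |d|² = 81.
distance² = |AP|² − (AP·d)²/|d|² = 1613 − 59049/81 = 884, so the distance is 2√221.

2√221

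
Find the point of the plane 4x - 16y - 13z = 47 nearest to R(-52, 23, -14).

The perpendicular from R has direction n = (4, -16, -13): r = (-52, 23, -14) + λ(4, -16, -13).
Substitute into the plane: n·(R + λn) = 47 gives -394 + 441λ = 47, so λ = 1.
Foot = (-52, 23, -14) + 1·(4, -16, -13) = (-48, 7, -27).

(-48, 7, -27)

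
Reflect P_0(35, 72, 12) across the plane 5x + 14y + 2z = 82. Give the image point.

n = (5, 14, 2), |n|² = 225, n·P_0 − 82 = 1125, so t = 1125/225 = 5.
Foot F = P_0 − 5·n = (10, 2, 2); the reflection is 2F − P_0 = (−15, −68, −8).

(-15, -68, -8)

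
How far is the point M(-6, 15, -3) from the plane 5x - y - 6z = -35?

d = |5·(-6) + (-1)·15 + (-6)·(-3) − (-35)| / √(25 + 1 + 36) = |8| / √62 = 8/√62.

4√62/31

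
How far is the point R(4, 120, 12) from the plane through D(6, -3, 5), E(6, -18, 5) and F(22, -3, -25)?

DE = (0, -15, 0) and DF = (16, 0, -30), so a normal is n = DE × DF = (450, 0, 240).
Then n·(4, 120, 12) - 3900 = 780.
|n| = √(202500 + 0 + 57600) = 510, so the distance is |780|/510 = 26/17.

26/17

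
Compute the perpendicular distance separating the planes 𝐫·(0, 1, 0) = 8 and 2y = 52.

18

Divide the second equation by 2 to match normals: y = 26.
Both planes have normal n = (0, 1, 0), |n| = 1. Any point on the first plane is at distance |26 − 8|/|n| = 18/1 = 18 from the second.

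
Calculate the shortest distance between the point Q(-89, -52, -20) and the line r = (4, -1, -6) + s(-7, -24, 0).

√5821

Direction vector d = (-7, -24, 0).
AP = (-93, -51, -14), and AP × d = (-336, 98, 1875).
|AP × d|² = 3638125 and |d|² = 625, so the distance is √(3638125/625) = √5821.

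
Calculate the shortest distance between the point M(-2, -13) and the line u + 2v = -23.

The normal to the line is n = (1, 2) with |n| = √5.
|n·M − (-23)| = |-28 − (-23)| = 5, so the distance is 5/√5 = √5.

√5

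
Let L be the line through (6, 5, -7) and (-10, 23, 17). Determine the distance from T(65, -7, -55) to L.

3√145

A direction vector is d = (-16, 18, 24).
AP = (59, -12, -48), and AP × d = (576, -648, 870).
|AP × d|² = 1508580 and |d|² = 1156, so the distance is √(1508580/1156) = √1305 = 3√145.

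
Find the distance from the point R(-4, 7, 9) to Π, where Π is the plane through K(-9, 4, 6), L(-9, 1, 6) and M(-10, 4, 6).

3

KL = (0, -3, 0) and KM = (-1, 0, 0), so a normal is n = KL × KM = (0, 0, -3).
Then n·(-4, 7, 9) - (-18) = -9.
|n| = √(0 + 0 + 9) = 3, so the distance is |-9|/3 = 3.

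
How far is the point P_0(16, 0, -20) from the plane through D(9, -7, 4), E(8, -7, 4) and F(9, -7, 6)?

DE = (-1, 0, 0) and DF = (0, 0, 2), so a normal is n = DE × DF = (0, 2, 0).
Then n·(16, 0, -20) - (-14) = 14.
|n| = √(0 + 4 + 0) = 2, so the distance is |14|/2 = 7.

7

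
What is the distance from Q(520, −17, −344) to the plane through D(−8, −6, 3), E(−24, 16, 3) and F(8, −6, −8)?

8

DE = (−16, 22, 0) and DF = (16, 0, −11), so a normal is n = DE × DF = (−242, −176, −352).
n = (−242, −176, −352); n·P − 1936 = -3696; |n| = 462; distance = 3696/462 = 8.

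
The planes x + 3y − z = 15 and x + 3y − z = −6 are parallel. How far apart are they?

With common normal n = (1, 3, −1) (|n| = √11), the distance is |15 − (-6)|/|n| = 21/√11.

21√11/11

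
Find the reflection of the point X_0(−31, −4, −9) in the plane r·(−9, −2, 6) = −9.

(5, 4, -33)

n = (−9, −2, 6), |n|² = 121, n·X_0 − (-9) = 242, so t = 242/121 = 2.
Foot F = X_0 − 2·n = (−13, 0, −21); the reflection is 2F − X_0 = (5, 4, −33).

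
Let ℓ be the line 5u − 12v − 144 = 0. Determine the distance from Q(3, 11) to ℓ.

d = |5·3 + (-12)·11 − 144| / √(25 + 144) = |-261|/13 = 261/13.

261/13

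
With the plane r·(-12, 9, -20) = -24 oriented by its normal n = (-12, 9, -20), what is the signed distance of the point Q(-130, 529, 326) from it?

-7

n·Q − (-24) = -175.
|n| = 25, so the signed distance is -175/25 = -7.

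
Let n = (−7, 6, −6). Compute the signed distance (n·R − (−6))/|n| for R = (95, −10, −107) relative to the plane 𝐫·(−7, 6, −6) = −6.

n·R − (-6) = -77.
|n| = 11, so the signed distance is -77/11 = -7.

-7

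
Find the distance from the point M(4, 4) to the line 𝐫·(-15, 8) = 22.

The normal to the line is n = (-15, 8) with |n| = 17.
|n·M − 22| = |-28 − 22| = 50, so the distance is 50/17.

50/17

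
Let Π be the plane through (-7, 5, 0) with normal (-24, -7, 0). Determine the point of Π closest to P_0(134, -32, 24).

(14, -67, 24)

n = (-24, -7, 0), |n|² = 625, and n·P_0 − 133 = -3125.
t = -3125/625 = -5, so the foot is P_0 − t·n = (134, -32, 24) − (-5)·(-24, -7, 0) = (14, -67, 24).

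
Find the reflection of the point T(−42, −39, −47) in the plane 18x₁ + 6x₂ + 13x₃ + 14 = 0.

(66, -3, 31)

With n = (18, 6, 13), the signed offset is (n·T − (-14))/|n|² = -1587/529 = -3.
T' = T − 2t·n = (−42, −39, −47) − (-6)·(18, 6, 13) = (66, −3, 31).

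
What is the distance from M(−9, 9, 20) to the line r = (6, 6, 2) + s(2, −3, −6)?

Direction vector d = (2, −3, −6).
AP = (−15, 3, 18); AP·d = -147, |AP|² = 558, |d|² = 49.
distance² = |AP|² − (AP·d)²/|d|² = 558 − 21609/49 = 117, so the distance is 3√13.

3√13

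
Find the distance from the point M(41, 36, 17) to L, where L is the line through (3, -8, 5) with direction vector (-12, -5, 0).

Direction vector d = (-12, -5, 0).
AP = (38, 44, 12); AP·d = -676, |AP|² = 3524, |d|² = 169.
distance² = |AP|² − (AP·d)²/|d|² = 3524 − 456976/169 = 820, so the distance is 2√205.

2√205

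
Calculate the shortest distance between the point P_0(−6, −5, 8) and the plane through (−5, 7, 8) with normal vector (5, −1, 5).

The plane has equation n·(r − (−5, 7, 8)) = 0, i.e. n·r = 8.
Then n·(−6, −5, 8) − 8 = 7.
|n| = √(25 + 1 + 25) = √51, so the distance is |7|/√51 = 7/√51.

7/√51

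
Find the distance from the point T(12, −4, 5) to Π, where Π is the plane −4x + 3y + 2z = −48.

n = (−4, 3, 2); n·P − (-48) = -2; |n| = √29; distance = 2/√29 = 2√29/29.

2/√29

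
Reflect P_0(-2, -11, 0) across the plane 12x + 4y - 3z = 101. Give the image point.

n = (12, 4, -3), |n|² = 169, n·P_0 − 101 = -169, so t = -169/169 = -1.
Foot F = P_0 − (-1)·n = (10, -7, -3); the reflection is 2F − P_0 = (22, -3, -6).

(22, -3, -6)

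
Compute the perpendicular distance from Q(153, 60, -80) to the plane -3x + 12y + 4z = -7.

d = |(-3)·153 + 12·60 + 4·(-80) − (-7)| / √(9 + 144 + 16) = |-52| / 13 = 4.

4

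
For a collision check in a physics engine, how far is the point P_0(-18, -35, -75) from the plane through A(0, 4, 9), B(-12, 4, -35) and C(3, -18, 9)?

9/23

AB = (-12, 0, -44) and AC = (3, -22, 0), so a normal is n = AB × AC = (-968, -132, 264).
Then n·(-18, -35, -75) - 1848 = 396.
|n| = √(937024 + 17424 + 69696) = 1012, so the distance is |396|/1012 = 9/23.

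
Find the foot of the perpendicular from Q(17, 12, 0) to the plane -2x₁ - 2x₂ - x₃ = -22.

(9, 4, -4)

The perpendicular from Q has direction n = (-2, -2, -1): r = (17, 12, 0) + λ(-2, -2, -1).
Substitute into the plane: n·(Q + λn) = -22 gives -58 + 9λ = -22, so λ = 4.
Foot = (17, 12, 0) + 4·(-2, -2, -1) = (9, 4, -4).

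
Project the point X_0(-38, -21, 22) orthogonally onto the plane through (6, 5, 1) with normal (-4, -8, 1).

(-18, 19, 17)

The perpendicular from X_0 has direction n = (-4, -8, 1): r = (-38, -21, 22) + μ(-4, -8, 1).
Substitute into the plane: n·(X_0 + μn) = -63 gives 342 + 81μ = -63, so μ = -5.
Foot = (-38, -21, 22) + (-5)·(-4, -8, 1) = (-18, 19, 17).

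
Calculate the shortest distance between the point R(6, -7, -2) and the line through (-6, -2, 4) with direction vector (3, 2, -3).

3√13

Direction vector d = (3, 2, -3).
AP = (12, -5, -6); AP·d = 44, |AP|² = 205, |d|² = 22.
distance² = |AP|² − (AP·d)²/|d|² = 205 − 1936/22 = 117, so the distance is 3√13.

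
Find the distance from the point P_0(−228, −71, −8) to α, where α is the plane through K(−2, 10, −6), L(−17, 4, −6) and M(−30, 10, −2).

5

KL = (−15, −6, 0) and KM = (−28, 0, 4), so a normal is n = KL × KM = (−24, 60, −168).
Then n·(−228, −71, −8) − 1656 = 900.
|n| = √(576 + 3600 + 28224) = 180, so the distance is |900|/180 = 5.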